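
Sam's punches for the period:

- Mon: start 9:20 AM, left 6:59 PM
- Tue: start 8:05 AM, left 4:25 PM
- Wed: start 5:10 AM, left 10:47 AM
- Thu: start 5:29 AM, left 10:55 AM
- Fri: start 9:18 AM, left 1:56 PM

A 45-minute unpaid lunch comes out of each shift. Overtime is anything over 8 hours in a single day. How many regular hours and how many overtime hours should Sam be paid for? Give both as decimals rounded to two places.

Regular 29.02 hours, overtime 0.90 hours

Mon: 9:20 AM–6:59 PM = 9 h 39 min; less 45 min break → 8 h 54 min
Tue: 8:05 AM–4:25 PM = 8 h 20 min; less 45 min break → 7 h 35 min
Wed: 5:10 AM–10:47 AM = 5 h 37 min; less 45 min break → 4 h 52 min
Thu: 5:29 AM–10:55 AM = 5 h 26 min; less 45 min break → 4 h 41 min
Fri: 9:18 AM–1:56 PM = 4 h 38 min; less 45 min break → 3 h 53 min
Mon reg 8 h 0 min / OT 0 h 54 min; Tue reg 7 h 35 min / OT 0 h 0 min; Wed reg 4 h 52 min / OT 0 h 0 min; Thu reg 4 h 41 min / OT 0 h 0 min; Fri reg 3 h 53 min / OT 0 h 0 min.
Totals: regular 29 h 1 min, overtime 0 h 54 min.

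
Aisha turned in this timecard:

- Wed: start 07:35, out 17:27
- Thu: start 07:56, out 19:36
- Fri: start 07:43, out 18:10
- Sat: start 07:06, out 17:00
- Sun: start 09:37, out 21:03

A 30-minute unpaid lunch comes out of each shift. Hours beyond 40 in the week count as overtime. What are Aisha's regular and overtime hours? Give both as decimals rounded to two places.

Wed: 07:35–17:27 = 9 h 52 min; less 30 min break → 9 h 22 min
Thu: 07:56–19:36 = 11 h 40 min; less 30 min break → 11 h 10 min
Fri: 07:43–18:10 = 10 h 27 min; less 30 min break → 9 h 57 min
Sat: 07:06–17:00 = 9 h 54 min; less 30 min break → 9 h 24 min
Sun: 09:37–21:03 = 11 h 26 min; less 30 min break → 10 h 56 min
Total worked: 50 h 49 min = 50.82 h.
Threshold 40 h → overtime 10 h 49 min, regular 40 h 0 min.

Regular 40.00 hours, overtime 10.82 hours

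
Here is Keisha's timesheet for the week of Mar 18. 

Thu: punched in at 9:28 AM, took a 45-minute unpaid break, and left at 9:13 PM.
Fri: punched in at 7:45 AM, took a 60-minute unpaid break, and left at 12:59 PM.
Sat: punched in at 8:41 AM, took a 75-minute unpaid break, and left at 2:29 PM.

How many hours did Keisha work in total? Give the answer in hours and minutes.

Thu: 9:28 AM–9:13 PM = 11 h 45 min; less 45 min break → 11 h 0 min
Fri: 7:45 AM–12:59 PM = 5 h 14 min; less 60 min break → 4 h 14 min
Sat: 8:41 AM–2:29 PM = 5 h 48 min; less 75 min break → 4 h 33 min
Total: 11 h 0 min + 4 h 14 min + 4 h 33 min = 19 h 47 min.

19 h 47 min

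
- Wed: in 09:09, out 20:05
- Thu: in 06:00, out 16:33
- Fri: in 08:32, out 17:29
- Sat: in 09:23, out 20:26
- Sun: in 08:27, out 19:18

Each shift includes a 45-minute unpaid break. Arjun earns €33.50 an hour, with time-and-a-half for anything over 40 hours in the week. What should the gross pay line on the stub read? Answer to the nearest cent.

€1771.31

Wed: 09:09–20:05 = 10 h 56 min; less 45 min break → 10 h 11 min
Thu: 06:00–16:33 = 10 h 33 min; less 45 min break → 9 h 48 min
Fri: 08:32–17:29 = 8 h 57 min; less 45 min break → 8 h 12 min
Sat: 09:23–20:26 = 11 h 3 min; less 45 min break → 10 h 18 min
Sun: 08:27–19:18 = 10 h 51 min; less 45 min break → 10 h 6 min
Total worked: 48 h 35 min = 2915 min.
Regular 40 h 0 min = 2400 min at €33.50/h; overtime 8 h 35 min = 515 min at €50.25/h.
Pay = (2400 × €33.50 + 515 × €50.25) ÷ 60 = €1771.31.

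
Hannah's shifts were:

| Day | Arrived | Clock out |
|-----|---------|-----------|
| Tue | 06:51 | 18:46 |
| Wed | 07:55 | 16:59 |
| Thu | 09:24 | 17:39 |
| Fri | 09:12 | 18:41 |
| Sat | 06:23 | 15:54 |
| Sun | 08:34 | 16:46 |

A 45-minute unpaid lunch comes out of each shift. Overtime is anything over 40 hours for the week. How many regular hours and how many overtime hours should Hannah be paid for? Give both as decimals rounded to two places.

Regular 40.00 hours, overtime 11.93 hours

Tue: 06:51–18:46 = 11 h 55 min; less 45 min break → 11 h 10 min
Wed: 07:55–16:59 = 9 h 4 min; less 45 min break → 8 h 19 min
Thu: 09:24–17:39 = 8 h 15 min; less 45 min break → 7 h 30 min
Fri: 09:12–18:41 = 9 h 29 min; less 45 min break → 8 h 44 min
Sat: 06:23–15:54 = 9 h 31 min; less 45 min break → 8 h 46 min
Sun: 08:34–16:46 = 8 h 12 min; less 45 min break → 7 h 27 min
Total worked: 51 h 56 min = 51.93 h.
Threshold 40 h → overtime 11 h 56 min, regular 40 h 0 min.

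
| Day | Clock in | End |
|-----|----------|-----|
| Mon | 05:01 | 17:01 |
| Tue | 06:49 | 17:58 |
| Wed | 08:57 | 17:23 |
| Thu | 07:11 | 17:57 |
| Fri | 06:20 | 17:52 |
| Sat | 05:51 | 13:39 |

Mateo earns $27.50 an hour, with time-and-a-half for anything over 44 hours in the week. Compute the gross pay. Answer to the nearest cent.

$1939.44

Mon: 05:01–17:01 = 12 h 0 min
Tue: 06:49–17:58 = 11 h 9 min
Wed: 08:57–17:23 = 8 h 26 min
Thu: 07:11–17:57 = 10 h 46 min
Fri: 06:20–17:52 = 11 h 32 min
Sat: 05:51–13:39 = 7 h 48 min
Total worked: 61 h 41 min = 3701 min.
Regular 44 h 0 min = 2640 min at $27.50/h; overtime 17 h 41 min = 1061 min at $41.25/h.
Pay = (2640 × $27.50 + 1061 × $41.25) ÷ 60 = $1939.44.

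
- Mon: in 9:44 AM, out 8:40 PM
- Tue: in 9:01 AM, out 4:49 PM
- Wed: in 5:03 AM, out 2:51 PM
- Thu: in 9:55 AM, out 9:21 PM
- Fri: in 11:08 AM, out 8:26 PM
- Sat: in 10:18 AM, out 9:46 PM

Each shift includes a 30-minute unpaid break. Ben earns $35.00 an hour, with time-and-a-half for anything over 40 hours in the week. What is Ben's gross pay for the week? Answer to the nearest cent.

Mon: 9:44 AM–8:40 PM = 10 h 56 min; less 30 min break → 10 h 26 min
Tue: 9:01 AM–4:49 PM = 7 h 48 min; less 30 min break → 7 h 18 min
Wed: 5:03 AM–2:51 PM = 9 h 48 min; less 30 min break → 9 h 18 min
Thu: 9:55 AM–9:21 PM = 11 h 26 min; less 30 min break → 10 h 56 min
Fri: 11:08 AM–8:26 PM = 9 h 18 min; less 30 min break → 8 h 48 min
Sat: 10:18 AM–9:46 PM = 11 h 28 min; less 30 min break → 10 h 58 min
Total worked: 57 h 44 min = 3464 min.
Regular 40 h 0 min = 2400 min at $35.00/h; overtime 17 h 44 min = 1064 min at $52.50/h.
Pay = (2400 × $35.00 + 1064 × $52.50) ÷ 60 = $2331.00.

$2331.00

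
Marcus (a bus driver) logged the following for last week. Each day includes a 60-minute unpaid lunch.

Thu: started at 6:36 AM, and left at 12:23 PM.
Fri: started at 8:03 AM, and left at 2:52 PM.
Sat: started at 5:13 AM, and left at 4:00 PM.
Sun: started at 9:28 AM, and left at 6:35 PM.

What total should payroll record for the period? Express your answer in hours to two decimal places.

Thu: 6:36 AM–12:23 PM = 5 h 47 min; less 60 min break → 4 h 47 min
Fri: 8:03 AM–2:52 PM = 6 h 49 min; less 60 min break → 5 h 49 min
Sat: 5:13 AM–4:00 PM = 10 h 47 min; less 60 min break → 9 h 47 min
Sun: 9:28 AM–6:35 PM = 9 h 7 min; less 60 min break → 8 h 7 min
Total: 4 h 47 min + 5 h 49 min + 9 h 47 min + 8 h 7 min = 28 h 30 min.

28.50 hours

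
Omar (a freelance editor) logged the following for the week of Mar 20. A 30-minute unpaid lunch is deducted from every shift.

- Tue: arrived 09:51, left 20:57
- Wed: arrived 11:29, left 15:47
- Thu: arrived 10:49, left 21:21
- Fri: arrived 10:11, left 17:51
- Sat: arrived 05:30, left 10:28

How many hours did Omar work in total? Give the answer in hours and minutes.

Tue: 09:51–20:57 = 11 h 6 min; less 30 min break → 10 h 36 min
Wed: 11:29–15:47 = 4 h 18 min; less 30 min break → 3 h 48 min
Thu: 10:49–21:21 = 10 h 32 min; less 30 min break → 10 h 2 min
Fri: 10:11–17:51 = 7 h 40 min; less 30 min break → 7 h 10 min
Sat: 05:30–10:28 = 4 h 58 min; less 30 min break → 4 h 28 min
Total: 10 h 36 min + 3 h 48 min + 10 h 2 min + 7 h 10 min + 4 h 28 min = 36 h 4 min.

36 h 4 min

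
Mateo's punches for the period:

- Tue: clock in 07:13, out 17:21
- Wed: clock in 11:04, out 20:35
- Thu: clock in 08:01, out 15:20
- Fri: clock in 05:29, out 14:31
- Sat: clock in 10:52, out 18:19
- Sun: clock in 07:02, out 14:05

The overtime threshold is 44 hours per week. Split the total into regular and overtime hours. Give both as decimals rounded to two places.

Regular 44.00 hours, overtime 6.50 hours

Tue: 07:13–17:21 = 10 h 8 min
Wed: 11:04–20:35 = 9 h 31 min
Thu: 08:01–15:20 = 7 h 19 min
Fri: 05:29–14:31 = 9 h 2 min
Sat: 10:52–18:19 = 7 h 27 min
Sun: 07:02–14:05 = 7 h 3 min
Total worked: 50 h 30 min = 50.50 h.
Threshold 44 h → overtime 6 h 30 min, regular 44 h 0 min.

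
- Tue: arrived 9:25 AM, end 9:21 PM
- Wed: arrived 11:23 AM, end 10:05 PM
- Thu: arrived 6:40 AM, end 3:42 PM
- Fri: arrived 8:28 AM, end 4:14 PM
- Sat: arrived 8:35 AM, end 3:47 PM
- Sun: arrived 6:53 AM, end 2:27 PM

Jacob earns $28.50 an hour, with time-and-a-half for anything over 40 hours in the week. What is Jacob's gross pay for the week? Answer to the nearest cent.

$1747.05

Tue: 9:25 AM–9:21 PM = 11 h 56 min
Wed: 11:23 AM–10:05 PM = 10 h 42 min
Thu: 6:40 AM–3:42 PM = 9 h 2 min
Fri: 8:28 AM–4:14 PM = 7 h 46 min
Sat: 8:35 AM–3:47 PM = 7 h 12 min
Sun: 6:53 AM–2:27 PM = 7 h 34 min
Total worked: 54 h 12 min = 3252 min.
Regular 40 h 0 min = 2400 min at $28.50/h; overtime 14 h 12 min = 852 min at $42.75/h.
Pay = (2400 × $28.50 + 852 × $42.75) ÷ 60 = $1747.05.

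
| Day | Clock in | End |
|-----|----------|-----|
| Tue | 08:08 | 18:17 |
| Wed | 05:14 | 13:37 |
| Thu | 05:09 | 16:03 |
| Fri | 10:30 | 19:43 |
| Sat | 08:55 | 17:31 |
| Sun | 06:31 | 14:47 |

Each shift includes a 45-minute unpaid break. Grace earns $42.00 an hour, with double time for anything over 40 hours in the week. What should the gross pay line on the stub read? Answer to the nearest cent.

Tue: 08:08–18:17 = 10 h 9 min; less 45 min break → 9 h 24 min
Wed: 05:14–13:37 = 8 h 23 min; less 45 min break → 7 h 38 min
Thu: 05:09–16:03 = 10 h 54 min; less 45 min break → 10 h 9 min
Fri: 10:30–19:43 = 9 h 13 min; less 45 min break → 8 h 28 min
Sat: 08:55–17:31 = 8 h 36 min; less 45 min break → 7 h 51 min
Sun: 06:31–14:47 = 8 h 16 min; less 45 min break → 7 h 31 min
Total worked: 51 h 1 min = 3061 min.
Regular 40 h 0 min = 2400 min at $42.00/h; overtime 11 h 1 min = 661 min at $84.00/h.
Pay = (2400 × $42.00 + 661 × $84.00) ÷ 60 = $2605.40.

$2605.40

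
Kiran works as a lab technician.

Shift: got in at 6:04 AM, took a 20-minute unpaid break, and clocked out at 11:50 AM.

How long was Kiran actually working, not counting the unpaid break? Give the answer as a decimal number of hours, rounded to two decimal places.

Shift: 6:04 AM–11:50 AM = 5 h 46 min; less 20 min break → 5 h 26 min

5.43 hours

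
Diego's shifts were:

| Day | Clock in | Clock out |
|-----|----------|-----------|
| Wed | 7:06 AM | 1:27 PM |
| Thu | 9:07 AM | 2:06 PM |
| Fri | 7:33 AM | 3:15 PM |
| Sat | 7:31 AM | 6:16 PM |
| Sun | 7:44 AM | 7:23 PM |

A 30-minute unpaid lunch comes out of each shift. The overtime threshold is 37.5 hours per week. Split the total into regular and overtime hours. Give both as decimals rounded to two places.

Wed: 7:06 AM–1:27 PM = 6 h 21 min; less 30 min break → 5 h 51 min
Thu: 9:07 AM–2:06 PM = 4 h 59 min; less 30 min break → 4 h 29 min
Fri: 7:33 AM–3:15 PM = 7 h 42 min; less 30 min break → 7 h 12 min
Sat: 7:31 AM–6:16 PM = 10 h 45 min; less 30 min break → 10 h 15 min
Sun: 7:44 AM–7:23 PM = 11 h 39 min; less 30 min break → 11 h 9 min
Total worked: 38 h 56 min = 38.93 h.
Threshold 37.5 h → overtime 1 h 26 min, regular 37 h 30 min.

Regular 37.50 hours, overtime 1.43 hours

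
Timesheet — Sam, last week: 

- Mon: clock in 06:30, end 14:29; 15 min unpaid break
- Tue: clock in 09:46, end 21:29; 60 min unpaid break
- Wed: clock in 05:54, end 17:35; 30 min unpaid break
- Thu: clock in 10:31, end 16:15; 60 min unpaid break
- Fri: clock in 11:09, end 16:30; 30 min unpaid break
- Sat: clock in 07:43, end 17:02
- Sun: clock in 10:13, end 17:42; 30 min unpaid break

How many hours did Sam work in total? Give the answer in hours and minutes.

Mon: 06:30–14:29 = 7 h 59 min; less 15 min break → 7 h 44 min
Tue: 09:46–21:29 = 11 h 43 min; less 60 min break → 10 h 43 min
Wed: 05:54–17:35 = 11 h 41 min; less 30 min break → 11 h 11 min
Thu: 10:31–16:15 = 5 h 44 min; less 60 min break → 4 h 44 min
Fri: 11:09–16:30 = 5 h 21 min; less 30 min break → 4 h 51 min
Sat: 07:43–17:02 = 9 h 19 min
Sun: 10:13–17:42 = 7 h 29 min; less 30 min break → 6 h 59 min
Total: 7 h 44 min + 10 h 43 min + 11 h 11 min + 4 h 44 min + 4 h 51 min + 9 h 19 min + 6 h 59 min = 55 h 31 min.

55 h 31 min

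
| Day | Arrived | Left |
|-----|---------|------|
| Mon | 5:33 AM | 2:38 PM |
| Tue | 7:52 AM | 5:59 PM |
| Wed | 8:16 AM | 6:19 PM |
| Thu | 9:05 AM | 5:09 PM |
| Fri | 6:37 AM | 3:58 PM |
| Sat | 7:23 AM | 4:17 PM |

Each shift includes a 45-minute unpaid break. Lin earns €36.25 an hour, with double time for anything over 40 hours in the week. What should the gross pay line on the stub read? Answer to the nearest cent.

€2252.33

Mon: 5:33 AM–2:38 PM = 9 h 5 min; less 45 min break → 8 h 20 min
Tue: 7:52 AM–5:59 PM = 10 h 7 min; less 45 min break → 9 h 22 min
Wed: 8:16 AM–6:19 PM = 10 h 3 min; less 45 min break → 9 h 18 min
Thu: 9:05 AM–5:09 PM = 8 h 4 min; less 45 min break → 7 h 19 min
Fri: 6:37 AM–3:58 PM = 9 h 21 min; less 45 min break → 8 h 36 min
Sat: 7:23 AM–4:17 PM = 8 h 54 min; less 45 min break → 8 h 9 min
Total worked: 51 h 4 min = 3064 min.
Regular 40 h 0 min = 2400 min at €36.25/h; overtime 11 h 4 min = 664 min at €72.50/h.
Pay = (2400 × €36.25 + 664 × €72.50) ÷ 60 = €2252.33.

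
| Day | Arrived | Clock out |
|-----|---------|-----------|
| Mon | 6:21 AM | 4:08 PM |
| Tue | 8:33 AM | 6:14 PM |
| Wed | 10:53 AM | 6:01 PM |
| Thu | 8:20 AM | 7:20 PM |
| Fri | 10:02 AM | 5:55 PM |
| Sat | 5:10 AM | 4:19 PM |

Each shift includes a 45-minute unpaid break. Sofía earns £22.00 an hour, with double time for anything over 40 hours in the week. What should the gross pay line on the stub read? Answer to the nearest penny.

Mon: 6:21 AM–4:08 PM = 9 h 47 min; less 45 min break → 9 h 2 min
Tue: 8:33 AM–6:14 PM = 9 h 41 min; less 45 min break → 8 h 56 min
Wed: 10:53 AM–6:01 PM = 7 h 8 min; less 45 min break → 6 h 23 min
Thu: 8:20 AM–7:20 PM = 11 h 0 min; less 45 min break → 10 h 15 min
Fri: 10:02 AM–5:55 PM = 7 h 53 min; less 45 min break → 7 h 8 min
Sat: 5:10 AM–4:19 PM = 11 h 9 min; less 45 min break → 10 h 24 min
Total worked: 52 h 8 min = 3128 min.
Regular 40 h 0 min = 2400 min at £22.00/h; overtime 12 h 8 min = 728 min at £44.00/h.
Pay = (2400 × £22.00 + 728 × £44.00) ÷ 60 = £1413.87.

£1413.87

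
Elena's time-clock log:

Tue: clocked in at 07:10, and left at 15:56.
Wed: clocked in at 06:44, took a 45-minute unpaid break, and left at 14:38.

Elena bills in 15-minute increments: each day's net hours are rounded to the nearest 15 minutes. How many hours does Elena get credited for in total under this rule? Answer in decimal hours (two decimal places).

Tue: 07:10–15:56 = 8 h 46 min → rounds to 8 h 45 min
Wed: 06:44–14:38 = 7 h 54 min − 45 min = 7 h 9 min → rounds to 7 h 15 min
Total credited: 16 h 0 min.

16.00 hours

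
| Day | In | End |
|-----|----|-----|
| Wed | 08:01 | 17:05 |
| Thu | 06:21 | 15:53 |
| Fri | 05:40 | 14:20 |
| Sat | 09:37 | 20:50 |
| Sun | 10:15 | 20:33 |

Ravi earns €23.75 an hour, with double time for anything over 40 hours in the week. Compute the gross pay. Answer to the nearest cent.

Wed: 08:01–17:05 = 9 h 4 min
Thu: 06:21–15:53 = 9 h 32 min
Fri: 05:40–14:20 = 8 h 40 min
Sat: 09:37–20:50 = 11 h 13 min
Sun: 10:15–20:33 = 10 h 18 min
Total worked: 48 h 47 min = 2927 min.
Regular 40 h 0 min = 2400 min at €23.75/h; overtime 8 h 47 min = 527 min at €47.50/h.
Pay = (2400 × €23.75 + 527 × €47.50) ÷ 60 = €1367.21.

€1367.21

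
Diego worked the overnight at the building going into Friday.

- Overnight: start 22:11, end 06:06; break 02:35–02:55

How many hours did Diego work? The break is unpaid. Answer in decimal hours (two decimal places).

Overnight: 22:11 → midnight = 1 h 49 min; midnight → 06:06 = 6 h 6 min; span 7 h 55 min; less 20 min break → 7 h 35 min

7.58 hours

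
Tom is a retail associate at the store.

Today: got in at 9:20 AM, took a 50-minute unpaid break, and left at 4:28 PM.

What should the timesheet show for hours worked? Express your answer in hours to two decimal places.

Today: 9:20 AM–4:28 PM = 7 h 8 min; less 50 min break → 6 h 18 min

6.30 hours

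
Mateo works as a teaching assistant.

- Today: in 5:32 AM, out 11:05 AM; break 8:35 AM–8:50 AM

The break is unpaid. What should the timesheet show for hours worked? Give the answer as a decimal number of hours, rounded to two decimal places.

Today: 5:32 AM–11:05 AM = 5 h 33 min; less 15 min break → 5 h 18 min

5.30 hours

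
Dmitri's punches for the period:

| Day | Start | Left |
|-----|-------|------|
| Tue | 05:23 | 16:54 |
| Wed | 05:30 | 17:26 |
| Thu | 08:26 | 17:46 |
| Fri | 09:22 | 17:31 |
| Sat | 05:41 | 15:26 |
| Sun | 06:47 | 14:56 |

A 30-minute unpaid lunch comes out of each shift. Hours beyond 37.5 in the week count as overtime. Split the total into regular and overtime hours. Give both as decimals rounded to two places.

Tue: 05:23–16:54 = 11 h 31 min; less 30 min break → 11 h 1 min
Wed: 05:30–17:26 = 11 h 56 min; less 30 min break → 11 h 26 min
Thu: 08:26–17:46 = 9 h 20 min; less 30 min break → 8 h 50 min
Fri: 09:22–17:31 = 8 h 9 min; less 30 min break → 7 h 39 min
Sat: 05:41–15:26 = 9 h 45 min; less 30 min break → 9 h 15 min
Sun: 06:47–14:56 = 8 h 9 min; less 30 min break → 7 h 39 min
Total worked: 55 h 50 min = 55.83 h.
Threshold 37.5 h → overtime 18 h 20 min, regular 37 h 30 min.

Regular 37.50 hours, overtime 18.33 hours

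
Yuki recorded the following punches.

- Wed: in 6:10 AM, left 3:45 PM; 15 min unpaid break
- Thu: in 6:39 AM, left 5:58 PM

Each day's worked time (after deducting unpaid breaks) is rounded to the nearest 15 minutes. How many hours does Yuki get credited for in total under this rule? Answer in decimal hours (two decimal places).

Wed: 6:10 AM–3:45 PM = 9 h 35 min − 15 min = 9 h 20 min → rounds to 9 h 15 min
Thu: 6:39 AM–5:58 PM = 11 h 19 min → rounds to 11 h 15 min
Total credited: 20 h 30 min.

20.50 hours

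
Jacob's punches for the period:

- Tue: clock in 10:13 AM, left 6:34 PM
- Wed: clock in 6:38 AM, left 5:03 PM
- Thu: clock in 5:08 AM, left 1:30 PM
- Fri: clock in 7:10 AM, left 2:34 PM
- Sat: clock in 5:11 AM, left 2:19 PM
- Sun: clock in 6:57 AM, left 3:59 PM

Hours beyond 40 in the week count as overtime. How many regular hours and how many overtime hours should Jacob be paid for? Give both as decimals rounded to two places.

Tue: 10:13 AM–6:34 PM = 8 h 21 min
Wed: 6:38 AM–5:03 PM = 10 h 25 min
Thu: 5:08 AM–1:30 PM = 8 h 22 min
Fri: 7:10 AM–2:34 PM = 7 h 24 min
Sat: 5:11 AM–2:19 PM = 9 h 8 min
Sun: 6:57 AM–3:59 PM = 9 h 2 min
Total worked: 52 h 42 min = 52.70 h.
Threshold 40 h → overtime 12 h 42 min, regular 40 h 0 min.

Regular 40.00 hours, overtime 12.70 hours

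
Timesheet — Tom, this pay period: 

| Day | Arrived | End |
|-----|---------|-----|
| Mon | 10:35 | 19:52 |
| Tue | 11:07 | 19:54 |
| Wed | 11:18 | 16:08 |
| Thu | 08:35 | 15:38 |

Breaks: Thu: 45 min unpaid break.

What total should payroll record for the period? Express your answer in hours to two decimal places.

29.20 hours

Mon: 10:35–19:52 = 9 h 17 min
Tue: 11:07–19:54 = 8 h 47 min
Wed: 11:18–16:08 = 4 h 50 min
Thu: 08:35–15:38 = 7 h 3 min; less 45 min break → 6 h 18 min
Total: 9 h 17 min + 8 h 47 min + 4 h 50 min + 6 h 18 min = 29 h 12 min.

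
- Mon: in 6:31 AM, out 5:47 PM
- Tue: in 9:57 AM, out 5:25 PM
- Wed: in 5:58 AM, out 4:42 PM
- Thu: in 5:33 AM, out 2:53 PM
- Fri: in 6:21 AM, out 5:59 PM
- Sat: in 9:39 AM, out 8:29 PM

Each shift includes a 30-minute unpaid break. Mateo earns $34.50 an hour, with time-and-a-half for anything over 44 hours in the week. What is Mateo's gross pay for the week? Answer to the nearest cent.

Mon: 6:31 AM–5:47 PM = 11 h 16 min; less 30 min break → 10 h 46 min
Tue: 9:57 AM–5:25 PM = 7 h 28 min; less 30 min break → 6 h 58 min
Wed: 5:58 AM–4:42 PM = 10 h 44 min; less 30 min break → 10 h 14 min
Thu: 5:33 AM–2:53 PM = 9 h 20 min; less 30 min break → 8 h 50 min
Fri: 6:21 AM–5:59 PM = 11 h 38 min; less 30 min break → 11 h 8 min
Sat: 9:39 AM–8:29 PM = 10 h 50 min; less 30 min break → 10 h 20 min
Total worked: 58 h 16 min = 3496 min.
Regular 44 h 0 min = 2640 min at $34.50/h; overtime 14 h 16 min = 856 min at $51.75/h.
Pay = (2640 × $34.50 + 856 × $51.75) ÷ 60 = $2256.30.

$2256.30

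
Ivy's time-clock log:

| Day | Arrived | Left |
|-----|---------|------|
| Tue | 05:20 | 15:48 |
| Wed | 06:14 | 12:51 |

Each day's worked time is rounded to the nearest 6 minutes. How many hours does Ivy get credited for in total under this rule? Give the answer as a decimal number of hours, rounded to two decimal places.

17.10 hours

Tue: 05:20–15:48 = 10 h 28 min → rounds to 10 h 30 min
Wed: 06:14–12:51 = 6 h 37 min → rounds to 6 h 36 min
Total credited: 17 h 6 min.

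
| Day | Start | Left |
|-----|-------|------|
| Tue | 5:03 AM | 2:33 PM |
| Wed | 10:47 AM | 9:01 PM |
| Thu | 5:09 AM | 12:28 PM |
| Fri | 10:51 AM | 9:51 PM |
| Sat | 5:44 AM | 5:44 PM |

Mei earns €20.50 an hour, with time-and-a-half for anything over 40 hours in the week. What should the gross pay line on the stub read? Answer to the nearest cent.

€1129.04

Tue: 5:03 AM–2:33 PM = 9 h 30 min
Wed: 10:47 AM–9:01 PM = 10 h 14 min
Thu: 5:09 AM–12:28 PM = 7 h 19 min
Fri: 10:51 AM–9:51 PM = 11 h 0 min
Sat: 5:44 AM–5:44 PM = 12 h 0 min
Total worked: 50 h 3 min = 3003 min.
Regular 40 h 0 min = 2400 min at €20.50/h; overtime 10 h 3 min = 603 min at €30.75/h.
Pay = (2400 × €20.50 + 603 × €30.75) ÷ 60 = €1129.04.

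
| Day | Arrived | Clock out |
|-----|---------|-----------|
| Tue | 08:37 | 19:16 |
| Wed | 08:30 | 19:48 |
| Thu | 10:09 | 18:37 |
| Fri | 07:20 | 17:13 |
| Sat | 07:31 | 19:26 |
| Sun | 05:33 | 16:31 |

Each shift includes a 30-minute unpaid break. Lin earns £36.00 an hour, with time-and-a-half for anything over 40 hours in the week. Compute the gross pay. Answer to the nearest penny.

Tue: 08:37–19:16 = 10 h 39 min; less 30 min break → 10 h 9 min
Wed: 08:30–19:48 = 11 h 18 min; less 30 min break → 10 h 48 min
Thu: 10:09–18:37 = 8 h 28 min; less 30 min break → 7 h 58 min
Fri: 07:20–17:13 = 9 h 53 min; less 30 min break → 9 h 23 min
Sat: 07:31–19:26 = 11 h 55 min; less 30 min break → 11 h 25 min
Sun: 05:33–16:31 = 10 h 58 min; less 30 min break → 10 h 28 min
Total worked: 60 h 11 min = 3611 min.
Regular 40 h 0 min = 2400 min at £36.00/h; overtime 20 h 11 min = 1211 min at £54.00/h.
Pay = (2400 × £36.00 + 1211 × £54.00) ÷ 60 = £2529.90.

£2529.90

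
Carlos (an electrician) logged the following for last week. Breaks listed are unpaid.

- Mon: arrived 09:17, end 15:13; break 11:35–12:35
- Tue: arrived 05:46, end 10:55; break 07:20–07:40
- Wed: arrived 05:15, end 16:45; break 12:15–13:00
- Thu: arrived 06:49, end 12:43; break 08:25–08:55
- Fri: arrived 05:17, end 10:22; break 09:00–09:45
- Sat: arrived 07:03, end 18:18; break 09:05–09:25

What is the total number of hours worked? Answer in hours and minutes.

Mon: 09:17–15:13 = 5 h 56 min; less 60 min break → 4 h 56 min
Tue: 05:46–10:55 = 5 h 9 min; less 20 min break → 4 h 49 min
Wed: 05:15–16:45 = 11 h 30 min; less 45 min break → 10 h 45 min
Thu: 06:49–12:43 = 5 h 54 min; less 30 min break → 5 h 24 min
Fri: 05:17–10:22 = 5 h 5 min; less 45 min break → 4 h 20 min
Sat: 07:03–18:18 = 11 h 15 min; less 20 min break → 10 h 55 min
Total: 4 h 56 min + 4 h 49 min + 10 h 45 min + 5 h 24 min + 4 h 20 min + 10 h 55 min = 41 h 9 min.

41 h 9 min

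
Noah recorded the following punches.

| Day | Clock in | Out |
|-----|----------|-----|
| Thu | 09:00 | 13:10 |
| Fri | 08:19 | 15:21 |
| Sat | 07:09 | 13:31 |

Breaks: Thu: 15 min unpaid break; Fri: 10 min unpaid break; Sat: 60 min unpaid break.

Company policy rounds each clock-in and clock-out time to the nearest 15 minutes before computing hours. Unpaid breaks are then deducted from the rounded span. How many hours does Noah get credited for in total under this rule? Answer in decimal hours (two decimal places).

16.08 hours

Thu: in 09:00→09:00, out 13:10→13:15; 4 h 15 min − 15 min = 4 h 0 min
Fri: in 08:19→08:15, out 15:21→15:15; 7 h 0 min − 10 min = 6 h 50 min
Sat: in 07:09→07:15, out 13:31→13:30; 6 h 15 min − 60 min = 5 h 15 min
Total credited: 16 h 5 min.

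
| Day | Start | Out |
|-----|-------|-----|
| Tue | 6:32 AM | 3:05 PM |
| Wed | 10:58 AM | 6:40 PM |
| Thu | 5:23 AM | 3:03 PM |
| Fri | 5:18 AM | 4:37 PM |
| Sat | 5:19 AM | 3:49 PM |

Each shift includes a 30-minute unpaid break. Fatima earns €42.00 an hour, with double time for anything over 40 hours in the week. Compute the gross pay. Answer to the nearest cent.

Tue: 6:32 AM–3:05 PM = 8 h 33 min; less 30 min break → 8 h 3 min
Wed: 10:58 AM–6:40 PM = 7 h 42 min; less 30 min break → 7 h 12 min
Thu: 5:23 AM–3:03 PM = 9 h 40 min; less 30 min break → 9 h 10 min
Fri: 5:18 AM–4:37 PM = 11 h 19 min; less 30 min break → 10 h 49 min
Sat: 5:19 AM–3:49 PM = 10 h 30 min; less 30 min break → 10 h 0 min
Total worked: 45 h 14 min = 2714 min.
Regular 40 h 0 min = 2400 min at €42.00/h; overtime 5 h 14 min = 314 min at €84.00/h.
Pay = (2400 × €42.00 + 314 × €84.00) ÷ 60 = €2119.60.

€2119.60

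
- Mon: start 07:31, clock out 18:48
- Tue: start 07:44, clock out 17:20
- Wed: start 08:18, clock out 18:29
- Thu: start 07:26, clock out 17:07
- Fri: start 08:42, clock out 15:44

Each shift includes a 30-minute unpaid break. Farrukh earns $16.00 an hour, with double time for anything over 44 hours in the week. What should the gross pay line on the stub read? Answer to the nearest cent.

Mon: 07:31–18:48 = 11 h 17 min; less 30 min break → 10 h 47 min
Tue: 07:44–17:20 = 9 h 36 min; less 30 min break → 9 h 6 min
Wed: 08:18–18:29 = 10 h 11 min; less 30 min break → 9 h 41 min
Thu: 07:26–17:07 = 9 h 41 min; less 30 min break → 9 h 11 min
Fri: 08:42–15:44 = 7 h 2 min; less 30 min break → 6 h 32 min
Total worked: 45 h 17 min = 2717 min.
Regular 44 h 0 min = 2640 min at $16.00/h; overtime 1 h 17 min = 77 min at $32.00/h.
Pay = (2640 × $16.00 + 77 × $32.00) ÷ 60 = $745.07.

$745.07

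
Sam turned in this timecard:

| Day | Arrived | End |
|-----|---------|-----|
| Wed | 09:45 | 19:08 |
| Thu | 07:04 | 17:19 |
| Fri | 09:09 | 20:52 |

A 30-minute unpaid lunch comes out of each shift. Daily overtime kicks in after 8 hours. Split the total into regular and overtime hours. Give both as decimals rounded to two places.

Wed: 09:45–19:08 = 9 h 23 min; less 30 min break → 8 h 53 min
Thu: 07:04–17:19 = 10 h 15 min; less 30 min break → 9 h 45 min
Fri: 09:09–20:52 = 11 h 43 min; less 30 min break → 11 h 13 min
Wed reg 8 h 0 min / OT 0 h 53 min; Thu reg 8 h 0 min / OT 1 h 45 min; Fri reg 8 h 0 min / OT 3 h 13 min.
Totals: regular 24 h 0 min, overtime 5 h 51 min.

Regular 24.00 hours, overtime 5.85 hours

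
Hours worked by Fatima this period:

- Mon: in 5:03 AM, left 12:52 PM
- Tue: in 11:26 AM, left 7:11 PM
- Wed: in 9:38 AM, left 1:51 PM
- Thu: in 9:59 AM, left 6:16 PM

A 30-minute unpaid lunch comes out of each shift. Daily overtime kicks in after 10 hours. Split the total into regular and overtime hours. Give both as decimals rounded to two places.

Mon: 5:03 AM–12:52 PM = 7 h 49 min; less 30 min break → 7 h 19 min
Tue: 11:26 AM–7:11 PM = 7 h 45 min; less 30 min break → 7 h 15 min
Wed: 9:38 AM–1:51 PM = 4 h 13 min; less 30 min break → 3 h 43 min
Thu: 9:59 AM–6:16 PM = 8 h 17 min; less 30 min break → 7 h 47 min
Mon reg 7 h 19 min / OT 0 h 0 min; Tue reg 7 h 15 min / OT 0 h 0 min; Wed reg 3 h 43 min / OT 0 h 0 min; Thu reg 7 h 47 min / OT 0 h 0 min.
Totals: regular 26 h 4 min, overtime 0 h 0 min.

Regular 26.07 hours, overtime 0.00 hours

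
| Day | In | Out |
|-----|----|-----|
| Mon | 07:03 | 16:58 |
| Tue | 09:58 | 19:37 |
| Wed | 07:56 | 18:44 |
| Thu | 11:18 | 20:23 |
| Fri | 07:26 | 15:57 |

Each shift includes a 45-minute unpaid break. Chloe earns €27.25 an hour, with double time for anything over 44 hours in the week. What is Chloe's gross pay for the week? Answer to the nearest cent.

€1210.81

Mon: 07:03–16:58 = 9 h 55 min; less 45 min break → 9 h 10 min
Tue: 09:58–19:37 = 9 h 39 min; less 45 min break → 8 h 54 min
Wed: 07:56–18:44 = 10 h 48 min; less 45 min break → 10 h 3 min
Thu: 11:18–20:23 = 9 h 5 min; less 45 min break → 8 h 20 min
Fri: 07:26–15:57 = 8 h 31 min; less 45 min break → 7 h 46 min
Total worked: 44 h 13 min = 2653 min.
Regular 44 h 0 min = 2640 min at €27.25/h; overtime 0 h 13 min = 13 min at €54.50/h.
Pay = (2640 × €27.25 + 13 × €54.50) ÷ 60 = €1210.81.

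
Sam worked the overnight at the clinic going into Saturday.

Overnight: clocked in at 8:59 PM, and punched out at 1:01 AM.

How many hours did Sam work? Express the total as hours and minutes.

Overnight: 8:59 PM → midnight = 3 h 1 min; midnight → 1:01 AM = 1 h 1 min; span 4 h 2 min

4 h 2 min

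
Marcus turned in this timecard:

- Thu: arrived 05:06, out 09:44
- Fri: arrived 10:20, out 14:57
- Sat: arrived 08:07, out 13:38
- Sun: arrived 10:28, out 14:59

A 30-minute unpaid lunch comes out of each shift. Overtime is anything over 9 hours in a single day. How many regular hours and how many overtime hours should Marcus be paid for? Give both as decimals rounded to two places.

Thu: 05:06–09:44 = 4 h 38 min; less 30 min break → 4 h 8 min
Fri: 10:20–14:57 = 4 h 37 min; less 30 min break → 4 h 7 min
Sat: 08:07–13:38 = 5 h 31 min; less 30 min break → 5 h 1 min
Sun: 10:28–14:59 = 4 h 31 min; less 30 min break → 4 h 1 min
Thu reg 4 h 8 min / OT 0 h 0 min; Fri reg 4 h 7 min / OT 0 h 0 min; Sat reg 5 h 1 min / OT 0 h 0 min; Sun reg 4 h 1 min / OT 0 h 0 min.
Totals: regular 17 h 17 min, overtime 0 h 0 min.

Regular 17.28 hours, overtime 0.00 hours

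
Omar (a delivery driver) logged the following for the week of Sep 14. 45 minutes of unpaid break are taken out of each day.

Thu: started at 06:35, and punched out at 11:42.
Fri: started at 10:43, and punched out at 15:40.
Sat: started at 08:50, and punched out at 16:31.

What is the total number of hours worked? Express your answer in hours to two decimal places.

15.50 hours

Thu: 06:35–11:42 = 5 h 7 min; less 45 min break → 4 h 22 min
Fri: 10:43–15:40 = 4 h 57 min; less 45 min break → 4 h 12 min
Sat: 08:50–16:31 = 7 h 41 min; less 45 min break → 6 h 56 min
Total: 4 h 22 min + 4 h 12 min + 6 h 56 min = 15 h 30 min.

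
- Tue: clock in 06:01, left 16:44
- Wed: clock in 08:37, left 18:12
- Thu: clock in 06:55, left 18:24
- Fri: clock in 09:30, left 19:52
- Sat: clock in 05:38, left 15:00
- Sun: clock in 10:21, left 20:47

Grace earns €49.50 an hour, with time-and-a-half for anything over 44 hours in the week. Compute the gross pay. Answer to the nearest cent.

€3510.79

Tue: 06:01–16:44 = 10 h 43 min
Wed: 08:37–18:12 = 9 h 35 min
Thu: 06:55–18:24 = 11 h 29 min
Fri: 09:30–19:52 = 10 h 22 min
Sat: 05:38–15:00 = 9 h 22 min
Sun: 10:21–20:47 = 10 h 26 min
Total worked: 61 h 57 min = 3717 min.
Regular 44 h 0 min = 2640 min at €49.50/h; overtime 17 h 57 min = 1077 min at €74.25/h.
Pay = (2640 × €49.50 + 1077 × €74.25) ÷ 60 = €3510.79.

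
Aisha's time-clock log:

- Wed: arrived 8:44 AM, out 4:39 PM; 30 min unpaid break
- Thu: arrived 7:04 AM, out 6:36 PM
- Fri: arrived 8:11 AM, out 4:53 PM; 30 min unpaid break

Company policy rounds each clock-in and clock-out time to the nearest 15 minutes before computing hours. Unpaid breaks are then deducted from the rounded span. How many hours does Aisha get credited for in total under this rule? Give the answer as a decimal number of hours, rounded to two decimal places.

Wed: in 8:44 AM→8:45 AM, out 4:39 PM→4:45 PM; 8 h 0 min − 30 min = 7 h 30 min
Thu: in 7:04 AM→7:00 AM, out 6:36 PM→6:30 PM; 11 h 30 min
Fri: in 8:11 AM→8:15 AM, out 4:53 PM→5:00 PM; 8 h 45 min − 30 min = 8 h 15 min
Total credited: 27 h 15 min.

27.25 hours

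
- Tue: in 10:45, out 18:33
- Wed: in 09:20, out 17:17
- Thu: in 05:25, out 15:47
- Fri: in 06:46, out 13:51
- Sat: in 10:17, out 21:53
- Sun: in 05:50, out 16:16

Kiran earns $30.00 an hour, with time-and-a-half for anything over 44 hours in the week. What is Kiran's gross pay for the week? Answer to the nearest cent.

Tue: 10:45–18:33 = 7 h 48 min
Wed: 09:20–17:17 = 7 h 57 min
Thu: 05:25–15:47 = 10 h 22 min
Fri: 06:46–13:51 = 7 h 5 min
Sat: 10:17–21:53 = 11 h 36 min
Sun: 05:50–16:16 = 10 h 26 min
Total worked: 55 h 14 min = 3314 min.
Regular 44 h 0 min = 2640 min at $30.00/h; overtime 11 h 14 min = 674 min at $45.00/h.
Pay = (2640 × $30.00 + 674 × $45.00) ÷ 60 = $1825.50.

$1825.50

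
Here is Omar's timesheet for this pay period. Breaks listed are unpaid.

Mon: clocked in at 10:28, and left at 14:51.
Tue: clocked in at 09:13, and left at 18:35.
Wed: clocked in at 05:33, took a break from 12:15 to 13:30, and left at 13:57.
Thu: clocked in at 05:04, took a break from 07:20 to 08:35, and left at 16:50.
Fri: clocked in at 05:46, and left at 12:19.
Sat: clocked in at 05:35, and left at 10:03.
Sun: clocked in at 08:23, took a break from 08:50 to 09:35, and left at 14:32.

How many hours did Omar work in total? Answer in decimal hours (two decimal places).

47.83 hours

Mon: 10:28–14:51 = 4 h 23 min
Tue: 09:13–18:35 = 9 h 22 min
Wed: 05:33–13:57 = 8 h 24 min; less 75 min break → 7 h 9 min
Thu: 05:04–16:50 = 11 h 46 min; less 75 min break → 10 h 31 min
Fri: 05:46–12:19 = 6 h 33 min
Sat: 05:35–10:03 = 4 h 28 min
Sun: 08:23–14:32 = 6 h 9 min; less 45 min break → 5 h 24 min
Total: 4 h 23 min + 9 h 22 min + 7 h 9 min + 10 h 31 min + 6 h 33 min + 4 h 28 min + 5 h 24 min = 47 h 50 min.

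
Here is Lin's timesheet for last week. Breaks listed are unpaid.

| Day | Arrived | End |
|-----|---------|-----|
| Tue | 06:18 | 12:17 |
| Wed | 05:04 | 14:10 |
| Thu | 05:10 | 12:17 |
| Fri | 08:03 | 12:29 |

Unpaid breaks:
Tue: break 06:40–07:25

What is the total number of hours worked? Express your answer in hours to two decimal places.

Tue: 06:18–12:17 = 5 h 59 min; less 45 min break → 5 h 14 min
Wed: 05:04–14:10 = 9 h 6 min
Thu: 05:10–12:17 = 7 h 7 min
Fri: 08:03–12:29 = 4 h 26 min
Total: 5 h 14 min + 9 h 6 min + 7 h 7 min + 4 h 26 min = 25 h 53 min.

25.88 hours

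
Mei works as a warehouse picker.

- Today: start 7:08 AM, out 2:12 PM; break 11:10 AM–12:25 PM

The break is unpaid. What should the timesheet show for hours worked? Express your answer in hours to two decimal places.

5.82 hours

Today: 7:08 AM–2:12 PM = 7 h 4 min; less 75 min break → 5 h 49 min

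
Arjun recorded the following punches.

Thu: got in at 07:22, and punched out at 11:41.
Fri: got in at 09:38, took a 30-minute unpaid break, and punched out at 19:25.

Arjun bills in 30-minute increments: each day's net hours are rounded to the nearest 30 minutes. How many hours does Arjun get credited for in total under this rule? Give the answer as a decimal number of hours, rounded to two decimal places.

14.00 hours

Thu: 07:22–11:41 = 4 h 19 min → rounds to 4 h 30 min
Fri: 09:38–19:25 = 9 h 47 min − 30 min = 9 h 17 min → rounds to 9 h 30 min
Total credited: 14 h 0 min.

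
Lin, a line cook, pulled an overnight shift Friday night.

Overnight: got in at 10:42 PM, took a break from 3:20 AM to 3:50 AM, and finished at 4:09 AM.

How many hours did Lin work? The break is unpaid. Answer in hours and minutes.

4 h 57 min

Overnight: 10:42 PM → midnight = 1 h 18 min; midnight → 4:09 AM = 4 h 9 min; span 5 h 27 min; less 30 min break → 4 h 57 min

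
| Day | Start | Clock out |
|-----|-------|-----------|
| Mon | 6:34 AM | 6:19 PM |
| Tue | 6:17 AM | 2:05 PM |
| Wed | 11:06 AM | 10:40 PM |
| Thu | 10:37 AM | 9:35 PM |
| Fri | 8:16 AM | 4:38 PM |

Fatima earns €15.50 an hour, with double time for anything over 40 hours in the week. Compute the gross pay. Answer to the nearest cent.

Mon: 6:34 AM–6:19 PM = 11 h 45 min
Tue: 6:17 AM–2:05 PM = 7 h 48 min
Wed: 11:06 AM–10:40 PM = 11 h 34 min
Thu: 10:37 AM–9:35 PM = 10 h 58 min
Fri: 8:16 AM–4:38 PM = 8 h 22 min
Total worked: 50 h 27 min = 3027 min.
Regular 40 h 0 min = 2400 min at €15.50/h; overtime 10 h 27 min = 627 min at €31.00/h.
Pay = (2400 × €15.50 + 627 × €31.00) ÷ 60 = €943.95.

€943.95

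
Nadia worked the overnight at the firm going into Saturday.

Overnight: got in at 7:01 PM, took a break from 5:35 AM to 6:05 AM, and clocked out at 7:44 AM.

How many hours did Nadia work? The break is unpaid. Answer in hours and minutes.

12 h 13 min

Overnight: 7:01 PM → midnight = 4 h 59 min; midnight → 7:44 AM = 7 h 44 min; span 12 h 43 min; less 30 min break → 12 h 13 min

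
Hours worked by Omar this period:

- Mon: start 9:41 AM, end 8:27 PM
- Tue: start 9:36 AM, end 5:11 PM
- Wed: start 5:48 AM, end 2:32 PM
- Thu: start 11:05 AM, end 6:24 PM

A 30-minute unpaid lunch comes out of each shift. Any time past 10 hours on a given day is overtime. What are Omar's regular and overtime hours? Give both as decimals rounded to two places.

Mon: 9:41 AM–8:27 PM = 10 h 46 min; less 30 min break → 10 h 16 min
Tue: 9:36 AM–5:11 PM = 7 h 35 min; less 30 min break → 7 h 5 min
Wed: 5:48 AM–2:32 PM = 8 h 44 min; less 30 min break → 8 h 14 min
Thu: 11:05 AM–6:24 PM = 7 h 19 min; less 30 min break → 6 h 49 min
Mon reg 10 h 0 min / OT 0 h 16 min; Tue reg 7 h 5 min / OT 0 h 0 min; Wed reg 8 h 14 min / OT 0 h 0 min; Thu reg 6 h 49 min / OT 0 h 0 min.
Totals: regular 32 h 8 min, overtime 0 h 16 min.

Regular 32.13 hours, overtime 0.27 hours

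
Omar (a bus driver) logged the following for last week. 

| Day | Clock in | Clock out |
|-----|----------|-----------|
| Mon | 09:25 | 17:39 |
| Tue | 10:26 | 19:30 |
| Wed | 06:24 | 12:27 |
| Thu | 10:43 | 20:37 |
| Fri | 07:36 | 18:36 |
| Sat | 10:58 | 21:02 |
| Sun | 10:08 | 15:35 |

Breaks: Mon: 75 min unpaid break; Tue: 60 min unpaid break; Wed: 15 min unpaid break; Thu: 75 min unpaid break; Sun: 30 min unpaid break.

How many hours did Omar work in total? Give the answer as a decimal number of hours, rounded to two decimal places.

Mon: 09:25–17:39 = 8 h 14 min; less 75 min break → 6 h 59 min
Tue: 10:26–19:30 = 9 h 4 min; less 60 min break → 8 h 4 min
Wed: 06:24–12:27 = 6 h 3 min; less 15 min break → 5 h 48 min
Thu: 10:43–20:37 = 9 h 54 min; less 75 min break → 8 h 39 min
Fri: 07:36–18:36 = 11 h 0 min
Sat: 10:58–21:02 = 10 h 4 min
Sun: 10:08–15:35 = 5 h 27 min; less 30 min break → 4 h 57 min
Total: 6 h 59 min + 8 h 4 min + 5 h 48 min + 8 h 39 min + 11 h 0 min + 10 h 4 min + 4 h 57 min = 55 h 31 min.

55.52 hours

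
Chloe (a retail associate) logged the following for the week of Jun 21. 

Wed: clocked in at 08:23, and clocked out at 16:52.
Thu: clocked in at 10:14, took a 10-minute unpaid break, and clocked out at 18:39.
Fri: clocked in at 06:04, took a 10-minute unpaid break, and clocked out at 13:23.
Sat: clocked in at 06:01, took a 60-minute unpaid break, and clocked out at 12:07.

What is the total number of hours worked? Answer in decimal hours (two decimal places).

Wed: 08:23–16:52 = 8 h 29 min
Thu: 10:14–18:39 = 8 h 25 min; less 10 min break → 8 h 15 min
Fri: 06:04–13:23 = 7 h 19 min; less 10 min break → 7 h 9 min
Sat: 06:01–12:07 = 6 h 6 min; less 60 min break → 5 h 6 min
Total: 8 h 29 min + 8 h 15 min + 7 h 9 min + 5 h 6 min = 28 h 59 min.

28.98 hours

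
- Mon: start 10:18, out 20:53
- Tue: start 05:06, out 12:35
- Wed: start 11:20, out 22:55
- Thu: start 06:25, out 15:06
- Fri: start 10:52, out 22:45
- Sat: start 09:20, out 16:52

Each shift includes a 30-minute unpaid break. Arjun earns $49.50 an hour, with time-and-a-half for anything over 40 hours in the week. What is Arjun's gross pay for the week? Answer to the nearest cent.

Mon: 10:18–20:53 = 10 h 35 min; less 30 min break → 10 h 5 min
Tue: 05:06–12:35 = 7 h 29 min; less 30 min break → 6 h 59 min
Wed: 11:20–22:55 = 11 h 35 min; less 30 min break → 11 h 5 min
Thu: 06:25–15:06 = 8 h 41 min; less 30 min break → 8 h 11 min
Fri: 10:52–22:45 = 11 h 53 min; less 30 min break → 11 h 23 min
Sat: 09:20–16:52 = 7 h 32 min; less 30 min break → 7 h 2 min
Total worked: 54 h 45 min = 3285 min.
Regular 40 h 0 min = 2400 min at $49.50/h; overtime 14 h 45 min = 885 min at $74.25/h.
Pay = (2400 × $49.50 + 885 × $74.25) ÷ 60 = $3075.19.

$3075.19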